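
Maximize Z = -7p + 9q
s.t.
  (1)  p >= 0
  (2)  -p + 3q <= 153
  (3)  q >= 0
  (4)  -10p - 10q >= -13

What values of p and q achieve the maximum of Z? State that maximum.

p = 0, q = 13/10, maximum Z = 117/10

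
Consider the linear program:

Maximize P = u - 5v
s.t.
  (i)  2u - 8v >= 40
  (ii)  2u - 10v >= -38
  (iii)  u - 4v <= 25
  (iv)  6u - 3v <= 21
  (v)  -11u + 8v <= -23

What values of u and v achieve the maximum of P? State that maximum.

u = -3, v = -7, maximum P = 32

Feasible corners and P = u - 5v:
  (8/7, -33/7) → P = 173/7
  (-17/9, -197/36) → P = 917/36
  (3/7, -43/7) → P = 218/7
  (-3, -7) → P = 32

At the optimal vertex, u - 4v = 25 and -11u + 8v = -23.
Solving simultaneously gives u = -3, v = -7.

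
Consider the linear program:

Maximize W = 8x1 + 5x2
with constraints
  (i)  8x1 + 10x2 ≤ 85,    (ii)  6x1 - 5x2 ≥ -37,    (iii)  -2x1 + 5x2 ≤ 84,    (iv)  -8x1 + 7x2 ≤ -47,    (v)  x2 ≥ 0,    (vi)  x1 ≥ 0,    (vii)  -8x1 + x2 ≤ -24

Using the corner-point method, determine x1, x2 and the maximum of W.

Feasible corners and W = 8x1 + 5x2:
  (1065/136, 38/17) → W = 1255/17
  (85/8, 0) → W = 85
  (47/8, 0) → W = 47

The binding constraints are 8x1 + 10x2 = 85 and x2 = 0.
Solving simultaneously gives x1 = 85/8, x2 = 0.

x1 = 85/8, x2 = 0, maximum W = 85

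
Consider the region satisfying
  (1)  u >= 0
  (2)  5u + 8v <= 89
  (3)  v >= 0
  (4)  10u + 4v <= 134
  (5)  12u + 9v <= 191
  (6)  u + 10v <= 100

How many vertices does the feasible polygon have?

5

Of the 15 pairwise boundary intersections, those satisfying every inequality are:
  (0, 0)
  (0, 10)
  (179/15, 11/3)
  (15/7, 137/14)
  (67/5, 0)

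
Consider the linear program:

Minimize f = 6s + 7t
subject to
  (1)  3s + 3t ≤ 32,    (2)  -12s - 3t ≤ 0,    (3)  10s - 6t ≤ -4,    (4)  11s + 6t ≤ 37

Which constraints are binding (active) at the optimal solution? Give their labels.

(2) and (3)

Extreme points and f = 6s + 7t:
  (-2/17, 8/17) → f = 44/17
  (-37/13, 148/13) → f = 814/13
  (11/7, 23/7) → f = 227/7

The minimum is at (-2/17, 8/17). Substituting into each constraint, equality holds for (2) and (3); the remaining constraints have slack.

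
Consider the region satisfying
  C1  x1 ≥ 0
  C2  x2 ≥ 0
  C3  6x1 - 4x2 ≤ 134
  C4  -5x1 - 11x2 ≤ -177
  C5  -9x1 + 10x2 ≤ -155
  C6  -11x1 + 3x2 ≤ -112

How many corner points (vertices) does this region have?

3

Of the 15 pairwise boundary intersections, those satisfying every inequality are:
  (1091/43, 196/43)
  (30, 23/2)
  (3475/149, 818/149)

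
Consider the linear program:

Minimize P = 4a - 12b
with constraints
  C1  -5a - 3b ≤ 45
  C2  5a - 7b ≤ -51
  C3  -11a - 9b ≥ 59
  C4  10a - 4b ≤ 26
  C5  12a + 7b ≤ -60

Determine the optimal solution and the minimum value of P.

At the optimal vertex, -5a - 3b = 45 and -11a - 9b = 59.
Solving simultaneously gives a = -19, b = 50/3.

a = -19, b = 50/3, minimum P = -276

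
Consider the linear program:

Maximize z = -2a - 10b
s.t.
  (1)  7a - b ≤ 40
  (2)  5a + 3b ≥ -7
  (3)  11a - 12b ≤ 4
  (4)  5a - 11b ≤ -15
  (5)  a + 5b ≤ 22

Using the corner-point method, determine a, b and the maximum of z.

Corner points and z = -2a - 10b:
  (-61/35, 4/7) → z = -78/35
  (-101/22, 117/22) → z = -44
  (224/61, 185/61) → z = -2298/61
  (284/67, 238/67) → z = -44

The binding constraints are 5a + 3b = -7 and 5a - 11b = -15.
Solving simultaneously gives a = -61/35, b = 4/7.

a = -61/35, b = 4/7, maximum z = -78/35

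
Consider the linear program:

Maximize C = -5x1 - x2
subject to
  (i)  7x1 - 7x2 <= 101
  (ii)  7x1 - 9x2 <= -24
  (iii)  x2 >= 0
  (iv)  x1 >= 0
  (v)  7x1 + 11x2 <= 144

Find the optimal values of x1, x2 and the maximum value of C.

x1 = 0, x2 = 8/3, maximum C = -8/3

The optimum lies where 7x1 - 9x2 = -24 and x1 = 0.
Solving simultaneously gives x1 = 0, x2 = 8/3.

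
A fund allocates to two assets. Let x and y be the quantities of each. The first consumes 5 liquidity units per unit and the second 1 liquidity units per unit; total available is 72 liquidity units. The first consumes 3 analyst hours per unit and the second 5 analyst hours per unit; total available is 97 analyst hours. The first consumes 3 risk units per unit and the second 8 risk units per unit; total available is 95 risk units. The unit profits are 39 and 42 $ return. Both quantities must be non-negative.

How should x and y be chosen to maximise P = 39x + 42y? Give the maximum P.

Vertices and P = 39x + 42y:
  (0, 0) → P = 0
  (0, 95/8) → P = 1995/4
  (72/5, 0) → P = 2808/5
  (13, 7) → P = 801

The binding constraints are 5x + y = 72 and 3x + 8y = 95.
Solving simultaneously gives x = 13, y = 7.

x = 13, y = 7, maximum P = 801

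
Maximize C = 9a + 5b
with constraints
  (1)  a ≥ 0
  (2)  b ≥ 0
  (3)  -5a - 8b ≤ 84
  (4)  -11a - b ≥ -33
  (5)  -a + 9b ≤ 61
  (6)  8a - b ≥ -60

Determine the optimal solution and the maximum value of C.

a = 59/25, b = 176/25, maximum C = 1411/25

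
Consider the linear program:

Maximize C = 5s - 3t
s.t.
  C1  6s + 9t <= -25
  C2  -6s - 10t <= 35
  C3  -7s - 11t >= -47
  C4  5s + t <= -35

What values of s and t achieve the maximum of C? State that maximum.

s = -315/44, t = 35/44, maximum C = -420/11

Feasible corners and C = 5s - 3t:
  (-698/3, 457/3) → C = -4861/3
  (-290/39, 85/39) → C = -1705/39
  (-315/44, 35/44) → C = -420/11
The feasible region is unbounded (it extends along (-11, 7), (-5, 3)), but C strictly decreases along every unbounded feasible direction, so there is no improving ray and the maximum is attained at a vertex.

At the optimal vertex, -6s - 10t = 35 and 5s + t = -35.
Solving simultaneously gives s = -315/44, t = 35/44.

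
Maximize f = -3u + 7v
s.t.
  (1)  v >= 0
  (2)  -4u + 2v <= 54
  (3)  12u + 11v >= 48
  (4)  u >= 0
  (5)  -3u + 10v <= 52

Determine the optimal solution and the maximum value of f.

The feasible region is unbounded (it extends along (10, 3), (1, 0)), but f strictly decreases along every unbounded feasible direction, so there is no improving ray and the maximum is attained at a vertex.

u = 0, v = 26/5, maximum f = 182/5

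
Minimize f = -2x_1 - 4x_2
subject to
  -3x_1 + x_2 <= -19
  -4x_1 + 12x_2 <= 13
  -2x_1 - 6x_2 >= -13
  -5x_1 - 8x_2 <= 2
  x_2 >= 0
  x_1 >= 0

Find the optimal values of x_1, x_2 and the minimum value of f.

x_1 = 13/2, x_2 = 0, minimum f = -13

Corner points and f = -2x_1 - 4x_2:
  (127/20, 1/20) → f = -129/10
  (19/3, 0) → f = -38/3
  (13/2, 0) → f = -13

At the optimal vertex, -2x_1 - 6x_2 = -13 and x_2 = 0.
Solving simultaneously gives x_1 = 13/2, x_2 = 0.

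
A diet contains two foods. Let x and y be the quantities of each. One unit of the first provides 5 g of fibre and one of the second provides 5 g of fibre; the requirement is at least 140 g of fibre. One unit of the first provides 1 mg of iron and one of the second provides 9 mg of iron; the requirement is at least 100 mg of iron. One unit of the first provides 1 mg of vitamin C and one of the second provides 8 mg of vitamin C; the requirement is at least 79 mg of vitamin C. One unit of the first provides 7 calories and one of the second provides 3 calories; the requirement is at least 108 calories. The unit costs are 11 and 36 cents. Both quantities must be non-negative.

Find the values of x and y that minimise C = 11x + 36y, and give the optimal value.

x = 19, y = 9, minimum C = 533

Feasible corners and C = 11x + 36y:
  (0, 36) → C = 1296
  (100, 0) → C = 1100
  (19, 9) → C = 533
  (6, 22) → C = 858
The feasible region is unbounded (it extends along (0, 1), (1, 0)), but C strictly increases along every unbounded feasible direction, so there is no improving ray and the minimum is attained at a vertex.

At the optimal vertex, 5x + 5y = 140 and x + 9y = 100.
Solving simultaneously gives x = 19, y = 9.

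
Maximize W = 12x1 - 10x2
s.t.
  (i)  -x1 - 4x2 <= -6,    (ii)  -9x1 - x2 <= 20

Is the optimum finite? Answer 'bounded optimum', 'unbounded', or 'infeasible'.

unbounded

From the feasible point (-86/35, 74/35), moving in the direction (4, -1) keeps every constraint satisfied while W increases without bound.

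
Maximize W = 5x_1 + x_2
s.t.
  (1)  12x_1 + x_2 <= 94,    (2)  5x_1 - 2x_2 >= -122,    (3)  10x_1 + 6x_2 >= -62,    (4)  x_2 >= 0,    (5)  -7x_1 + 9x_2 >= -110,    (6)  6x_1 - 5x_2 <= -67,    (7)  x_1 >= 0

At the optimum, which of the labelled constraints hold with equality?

(1) and (2)

Feasible corners and W = 5x_1 + x_2:
  (66/29, 1934/29) → W = 2264/29
  (403/66, 228/11) → W = 3383/66
  (0, 61) → W = 61
  (0, 67/5) → W = 67/5

The maximum is at (66/29, 1934/29). Substituting into each constraint, equality holds for (1) and (2); the remaining constraints have slack.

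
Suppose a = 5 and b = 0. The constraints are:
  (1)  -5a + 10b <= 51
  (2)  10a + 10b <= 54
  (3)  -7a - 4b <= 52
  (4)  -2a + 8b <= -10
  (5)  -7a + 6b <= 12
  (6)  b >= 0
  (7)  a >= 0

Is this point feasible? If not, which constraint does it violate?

feasible

(1): -25 ≤ 51 ✓
(2): 50 ≤ 54 ✓
(3): -35 ≤ 52 ✓
(4): -10 ≤ -10 ✓
(5): -35 ≤ 12 ✓
(6): 0 ≥ 0 ✓
(7): 5 ≥ 0 ✓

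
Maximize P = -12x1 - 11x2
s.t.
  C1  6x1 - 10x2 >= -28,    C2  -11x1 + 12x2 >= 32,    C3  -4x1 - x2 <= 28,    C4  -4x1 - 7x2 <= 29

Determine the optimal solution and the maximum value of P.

Extreme points and P = -12x1 - 11x2:
  (8/19, 58/19) → P = -734/19
  (-243/41, -31/41) → P = 3257/41
  (-572/125, -191/125) → P = 1793/25

The binding constraints are 6x1 - 10x2 = -28 and -4x1 - 7x2 = 29.
Solving simultaneously gives x1 = -243/41, x2 = -31/41.

x1 = -243/41, x2 = -31/41, maximum P = 3257/41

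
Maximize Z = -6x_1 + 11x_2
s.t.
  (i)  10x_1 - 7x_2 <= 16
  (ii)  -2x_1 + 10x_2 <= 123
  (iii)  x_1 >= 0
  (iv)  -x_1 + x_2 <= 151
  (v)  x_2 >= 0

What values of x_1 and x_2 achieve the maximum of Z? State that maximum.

Feasible corners and Z = -6x_1 + 11x_2:
  (1021/86, 631/43) → Z = 3878/43
  (8/5, 0) → Z = -48/5
  (0, 123/10) → Z = 1353/10
  (0, 0) → Z = 0

x_1 = 0, x_2 = 123/10, maximum Z = 1353/10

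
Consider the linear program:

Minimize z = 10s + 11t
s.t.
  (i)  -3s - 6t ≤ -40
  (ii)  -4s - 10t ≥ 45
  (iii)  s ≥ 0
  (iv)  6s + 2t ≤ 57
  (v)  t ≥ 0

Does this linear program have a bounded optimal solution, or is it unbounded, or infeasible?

The boundaries -3s - 6t = -40 and s = 0 meet at (0, 20/3), but that point violates -4s - 10t ≥ 45. Every candidate vertex is excluded by some other constraint, so the feasible region is empty.

infeasible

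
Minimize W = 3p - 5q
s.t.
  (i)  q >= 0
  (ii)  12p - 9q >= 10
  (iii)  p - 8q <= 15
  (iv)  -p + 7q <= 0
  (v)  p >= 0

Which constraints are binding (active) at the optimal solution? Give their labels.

Extreme points and W = 3p - 5q:
  (5/6, 0) → W = 5/2
  (15, 0) → W = 45
  (14/15, 2/15) → W = 32/15
The feasible region is unbounded (it extends along (7, 1), (8, 1)), but W strictly increases along every unbounded feasible direction, so there is no improving ray and the minimum is attained at a vertex.

The minimum is at (14/15, 2/15). Substituting into each constraint, equality holds for (ii) and (iv); the remaining constraints have slack.

(ii) and (iv)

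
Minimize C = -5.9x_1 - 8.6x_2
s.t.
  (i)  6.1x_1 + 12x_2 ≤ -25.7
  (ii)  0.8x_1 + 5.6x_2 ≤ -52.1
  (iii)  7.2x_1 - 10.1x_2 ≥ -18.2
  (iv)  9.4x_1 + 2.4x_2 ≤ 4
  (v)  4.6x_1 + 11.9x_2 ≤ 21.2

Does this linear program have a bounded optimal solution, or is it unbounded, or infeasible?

bounded optimum

Vertices and C = -5.9x_1 - 8.6x_2:
  (-62813/4840, -4507/605) → C = 6806783/48400
  (1843/634, -24647/2536) → C = 842347/12680
The feasible region has finitely many vertices and no improving ray; the minimum is 842347/12680 at (1843/634, -24647/2536).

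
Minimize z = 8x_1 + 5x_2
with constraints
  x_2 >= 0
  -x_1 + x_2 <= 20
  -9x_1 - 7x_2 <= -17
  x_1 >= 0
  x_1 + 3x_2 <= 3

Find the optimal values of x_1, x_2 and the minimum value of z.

x_1 = 3/2, x_2 = 1/2, minimum z = 29/2

Feasible corners and z = 8x_1 + 5x_2:
  (17/9, 0) → z = 136/9
  (3, 0) → z = 24
  (3/2, 1/2) → z = 29/2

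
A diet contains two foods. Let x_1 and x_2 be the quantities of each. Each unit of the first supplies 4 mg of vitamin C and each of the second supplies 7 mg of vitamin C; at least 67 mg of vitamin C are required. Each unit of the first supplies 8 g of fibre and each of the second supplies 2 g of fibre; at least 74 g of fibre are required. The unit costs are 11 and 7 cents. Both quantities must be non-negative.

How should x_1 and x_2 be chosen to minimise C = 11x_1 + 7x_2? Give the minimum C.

Corner points and C = 11x_1 + 7x_2:
  (0, 37) → C = 259
  (67/4, 0) → C = 737/4
  (8, 5) → C = 123
The feasible region is unbounded (it extends along (0, 1), (1, 0)), but C strictly increases along every unbounded feasible direction, so there is no improving ray and the minimum is attained at a vertex.

The optimum lies where 4x_1 + 7x_2 = 67 and 8x_1 + 2x_2 = 74.
Solving simultaneously gives x_1 = 8, x_2 = 5.

x_1 = 8, x_2 = 5, minimum C = 123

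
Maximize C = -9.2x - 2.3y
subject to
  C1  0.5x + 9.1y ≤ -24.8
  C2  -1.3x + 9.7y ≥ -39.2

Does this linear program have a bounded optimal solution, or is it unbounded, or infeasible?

unbounded

From the feasible point (968/139, -432/139), moving in the direction (-9.1, 0.5) keeps every constraint satisfied while C increases without bound.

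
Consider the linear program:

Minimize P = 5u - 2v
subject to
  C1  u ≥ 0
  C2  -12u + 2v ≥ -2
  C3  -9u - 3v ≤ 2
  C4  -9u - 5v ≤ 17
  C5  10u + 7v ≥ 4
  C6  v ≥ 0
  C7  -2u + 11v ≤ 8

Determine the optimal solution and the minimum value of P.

u = 0, v = 8/11, minimum P = -16/11

Vertices and P = 5u - 2v:
  (0, 4/7) → P = -8/7
  (0, 8/11) → P = -16/11
  (11/52, 7/26) → P = 27/52
  (19/64, 25/32) → P = -5/64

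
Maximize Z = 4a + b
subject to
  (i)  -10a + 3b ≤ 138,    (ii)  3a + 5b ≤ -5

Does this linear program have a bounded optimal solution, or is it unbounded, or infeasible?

From the feasible point (-705/59, 364/59), moving in the direction (5, -3) keeps every constraint satisfied while Z increases without bound.

unbounded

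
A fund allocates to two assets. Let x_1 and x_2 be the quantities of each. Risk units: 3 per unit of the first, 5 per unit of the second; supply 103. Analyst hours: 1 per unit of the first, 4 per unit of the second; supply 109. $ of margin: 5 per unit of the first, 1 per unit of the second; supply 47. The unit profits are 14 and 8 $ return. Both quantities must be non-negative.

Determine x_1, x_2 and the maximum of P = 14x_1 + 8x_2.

Corner points and P = 14x_1 + 8x_2:
  (0, 0) → P = 0
  (0, 103/5) → P = 824/5
  (47/5, 0) → P = 658/5
  (6, 17) → P = 220

x_1 = 6, x_2 = 17, maximum P = 220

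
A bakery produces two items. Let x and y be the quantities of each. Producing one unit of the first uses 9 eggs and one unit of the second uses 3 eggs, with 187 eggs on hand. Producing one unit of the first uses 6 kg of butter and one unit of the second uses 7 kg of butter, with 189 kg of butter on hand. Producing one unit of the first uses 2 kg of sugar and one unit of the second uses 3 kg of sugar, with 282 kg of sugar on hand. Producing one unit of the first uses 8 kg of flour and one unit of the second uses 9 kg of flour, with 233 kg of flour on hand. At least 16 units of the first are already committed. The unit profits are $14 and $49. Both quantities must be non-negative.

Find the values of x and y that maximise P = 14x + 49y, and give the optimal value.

Vertices and P = 14x + 49y:
  (187/9, 0) → P = 2618/9
  (16, 0) → P = 224
  (328/19, 601/57) → P = 2275/3
  (16, 35/3) → P = 2387/3

x = 16, y = 35/3, maximum P = 2387/3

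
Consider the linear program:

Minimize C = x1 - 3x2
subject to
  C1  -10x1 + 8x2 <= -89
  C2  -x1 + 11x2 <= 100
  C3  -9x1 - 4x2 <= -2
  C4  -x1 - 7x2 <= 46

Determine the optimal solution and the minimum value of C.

x1 = 593/34, x2 = 363/34, minimum C = -248/17

Extreme points and C = x1 - 3x2:
  (593/34, 363/34) → C = -248/17
  (93/28, -781/112) → C = 2715/112
  (198/59, -416/59) → C = 1446/59
The feasible region is unbounded (it extends along (11, 1), (7, -1)), but C strictly increases along every unbounded feasible direction, so there is no improving ray and the minimum is attained at a vertex.

The binding constraints are -10x1 + 8x2 = -89 and -x1 + 11x2 = 100.
Solving simultaneously gives x1 = 593/34, x2 = 363/34.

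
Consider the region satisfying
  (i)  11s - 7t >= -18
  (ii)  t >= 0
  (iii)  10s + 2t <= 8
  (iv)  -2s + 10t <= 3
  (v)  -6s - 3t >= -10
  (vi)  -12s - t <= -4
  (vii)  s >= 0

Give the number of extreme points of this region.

4

Intersecting each pair of boundary lines and keeping only the points that satisfy every inequality leaves:
  (4/5, 0)
  (1/3, 0)
  (37/52, 23/52)
  (37/122, 22/61)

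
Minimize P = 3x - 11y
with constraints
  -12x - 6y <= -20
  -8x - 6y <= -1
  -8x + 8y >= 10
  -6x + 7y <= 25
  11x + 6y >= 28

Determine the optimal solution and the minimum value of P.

x = 65/4, y = 35/2, minimum P = -575/4

Extreme points and P = 3x - 11y:
  (65/4, 35/2) → P = -575/4
  (41/34, 167/68) → P = -1591/68
  (46/113, 443/113) → P = -4735/113

At the optimal vertex, -8x + 8y = 10 and -6x + 7y = 25.
Solving simultaneously gives x = 65/4, y = 35/2.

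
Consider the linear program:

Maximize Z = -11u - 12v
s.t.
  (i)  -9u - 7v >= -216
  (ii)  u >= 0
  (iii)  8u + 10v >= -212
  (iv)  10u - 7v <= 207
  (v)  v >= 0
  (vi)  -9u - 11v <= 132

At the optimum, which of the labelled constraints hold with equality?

Corner points and Z = -11u - 12v:
  (0, 216/7) → Z = -2592/7
  (423/19, 297/133) → Z = -36135/133
  (0, 0) → Z = 0
  (207/10, 0) → Z = -2277/10

The maximum is at (0, 0). Substituting into each constraint, equality holds for (ii) and (v); the remaining constraints have slack.

(ii) and (v)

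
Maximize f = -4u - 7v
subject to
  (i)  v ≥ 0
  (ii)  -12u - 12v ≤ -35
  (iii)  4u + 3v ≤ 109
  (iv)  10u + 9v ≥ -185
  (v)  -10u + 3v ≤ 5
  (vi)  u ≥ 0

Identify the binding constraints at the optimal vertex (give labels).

Corner points and f = -4u - 7v:
  (35/12, 0) → f = -35/3
  (109/4, 0) → f = -109
  (15/52, 205/78) → f = -1525/78
  (52/7, 185/7) → f = -1503/7

The maximum is at (35/12, 0). Substituting into each constraint, equality holds for (i) and (ii); the remaining constraints have slack.

(i) and (ii)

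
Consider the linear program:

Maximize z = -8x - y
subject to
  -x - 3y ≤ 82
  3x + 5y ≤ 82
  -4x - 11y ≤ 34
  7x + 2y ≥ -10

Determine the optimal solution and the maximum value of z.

x = -214/29, y = 604/29, maximum z = 1108/29

Vertices and z = -8x - y:
  (1072/13, -430/13) → z = -8146/13
  (-214/29, 604/29) → z = 1108/29
  (-14/23, -66/23) → z = 178/23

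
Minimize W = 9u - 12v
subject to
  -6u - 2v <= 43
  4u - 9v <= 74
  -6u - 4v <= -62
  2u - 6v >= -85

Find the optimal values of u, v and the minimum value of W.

u = 8/11, v = 317/22, minimum W = -1830/11

Feasible corners and W = 9u - 12v:
  (61/5, -14/5) → W = 717/5
  (403/2, 244/3) → W = 1675/2
  (8/11, 317/22) → W = -1830/11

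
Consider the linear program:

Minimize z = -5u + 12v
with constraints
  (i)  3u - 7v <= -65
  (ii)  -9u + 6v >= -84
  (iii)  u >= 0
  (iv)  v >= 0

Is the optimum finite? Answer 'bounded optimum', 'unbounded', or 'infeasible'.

Feasible corners and z = -5u + 12v:
  (326/15, 93/5) → z = 1718/15
  (0, 65/7) → z = 780/7
The feasible region has finitely many vertices and no improving ray; the minimum is 780/7 at (0, 65/7).

bounded optimum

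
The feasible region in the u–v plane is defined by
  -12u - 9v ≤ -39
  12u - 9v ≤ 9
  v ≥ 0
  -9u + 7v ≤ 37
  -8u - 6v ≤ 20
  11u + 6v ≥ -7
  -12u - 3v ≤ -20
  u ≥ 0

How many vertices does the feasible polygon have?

4

Intersecting each pair of boundary lines and keeping only the points that satisfy every inequality leaves:
  (2, 5/3)
  (7/8, 19/6)
  (132, 175)
  (29/111, 208/37)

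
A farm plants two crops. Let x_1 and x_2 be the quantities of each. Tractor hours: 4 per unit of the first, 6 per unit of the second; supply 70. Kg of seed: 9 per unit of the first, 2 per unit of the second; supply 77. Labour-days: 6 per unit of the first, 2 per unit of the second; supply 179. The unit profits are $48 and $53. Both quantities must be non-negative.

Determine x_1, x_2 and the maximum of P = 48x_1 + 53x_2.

Extreme points and P = 48x_1 + 53x_2:
  (0, 0) → P = 0
  (0, 35/3) → P = 1855/3
  (77/9, 0) → P = 1232/3
  (7, 7) → P = 707

x_1 = 7, x_2 = 7, maximum P = 707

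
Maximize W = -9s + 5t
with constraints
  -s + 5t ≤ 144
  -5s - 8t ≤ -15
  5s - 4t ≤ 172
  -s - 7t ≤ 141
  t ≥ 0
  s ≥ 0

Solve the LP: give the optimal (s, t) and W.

s = 0, t = 144/5, maximum W = 144

Extreme points and W = -9s + 5t:
  (1436/21, 892/21) → W = -8464/21
  (0, 144/5) → W = 144
  (3, 0) → W = -27
  (0, 15/8) → W = 75/8
  (172/5, 0) → W = -1548/5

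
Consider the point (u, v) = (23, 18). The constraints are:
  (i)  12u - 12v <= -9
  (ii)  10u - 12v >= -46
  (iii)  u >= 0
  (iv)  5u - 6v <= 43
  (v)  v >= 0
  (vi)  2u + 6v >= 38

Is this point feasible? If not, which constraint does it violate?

Constraint (i): 12u - 12v = 60, which is not ≤ -9. All other constraints are satisfied.

not feasible — violates (i)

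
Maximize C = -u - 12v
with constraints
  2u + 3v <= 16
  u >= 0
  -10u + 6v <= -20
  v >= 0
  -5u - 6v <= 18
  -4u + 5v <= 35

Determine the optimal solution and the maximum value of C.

u = 2, v = 0, maximum C = -2

At the optimal vertex, -10u + 6v = -20 and v = 0.
Solving simultaneously gives u = 2, v = 0.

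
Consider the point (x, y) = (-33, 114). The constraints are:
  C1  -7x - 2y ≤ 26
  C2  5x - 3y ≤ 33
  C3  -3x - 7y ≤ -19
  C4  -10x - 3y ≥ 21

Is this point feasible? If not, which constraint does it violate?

not feasible — violates C4

Constraint C4: -10x - 3y = -12, which is not ≥ 21. All other constraints are satisfied.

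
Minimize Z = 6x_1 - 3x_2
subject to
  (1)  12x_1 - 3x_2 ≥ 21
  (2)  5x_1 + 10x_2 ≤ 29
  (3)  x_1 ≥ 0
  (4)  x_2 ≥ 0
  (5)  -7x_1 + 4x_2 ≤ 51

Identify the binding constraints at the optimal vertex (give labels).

(1) and (2)

Extreme points and Z = 6x_1 - 3x_2:
  (11/5, 9/5) → Z = 39/5
  (7/4, 0) → Z = 21/2
  (29/5, 0) → Z = 174/5

The minimum is at (11/5, 9/5). Substituting into each constraint, equality holds for (1) and (2); the remaining constraints have slack.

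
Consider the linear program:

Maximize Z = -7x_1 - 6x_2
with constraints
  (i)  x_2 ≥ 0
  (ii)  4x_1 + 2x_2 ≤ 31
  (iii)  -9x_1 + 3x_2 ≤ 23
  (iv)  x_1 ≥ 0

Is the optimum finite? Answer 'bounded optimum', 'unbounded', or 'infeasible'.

Corner points and Z = -7x_1 - 6x_2:
  (31/4, 0) → Z = -217/4
  (0, 0) → Z = 0
  (47/30, 371/30) → Z = -511/6
  (0, 23/3) → Z = -46
The feasible region has finitely many vertices and no improving ray; the maximum is 0 at (0, 0).

bounded optimum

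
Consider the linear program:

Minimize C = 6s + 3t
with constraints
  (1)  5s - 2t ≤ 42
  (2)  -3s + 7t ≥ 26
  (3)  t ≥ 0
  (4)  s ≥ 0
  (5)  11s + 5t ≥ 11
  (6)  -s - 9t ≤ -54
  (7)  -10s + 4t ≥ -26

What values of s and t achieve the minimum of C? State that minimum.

The feasible region is unbounded (it extends along (0, 1), (2, 5)), but C strictly increases along every unbounded feasible direction, so there is no improving ray and the minimum is attained at a vertex.

At the optimal vertex, s = 0 and -s - 9t = -54.
Solving simultaneously gives s = 0, t = 6.

s = 0, t = 6, minimum C = 18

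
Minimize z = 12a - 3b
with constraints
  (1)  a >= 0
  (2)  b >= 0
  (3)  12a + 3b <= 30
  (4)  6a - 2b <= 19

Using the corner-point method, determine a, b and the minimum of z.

a = 0, b = 10, minimum z = -30

Feasible corners and z = 12a - 3b:
  (0, 0) → z = 0
  (0, 10) → z = -30
  (5/2, 0) → z = 30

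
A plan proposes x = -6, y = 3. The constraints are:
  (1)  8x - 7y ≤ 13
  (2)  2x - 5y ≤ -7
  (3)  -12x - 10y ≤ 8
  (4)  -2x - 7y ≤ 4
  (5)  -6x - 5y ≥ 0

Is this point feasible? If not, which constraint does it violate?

Constraint (3): -12x - 10y = 42, which is not ≤ 8. All other constraints are satisfied.

not feasible — violates (3)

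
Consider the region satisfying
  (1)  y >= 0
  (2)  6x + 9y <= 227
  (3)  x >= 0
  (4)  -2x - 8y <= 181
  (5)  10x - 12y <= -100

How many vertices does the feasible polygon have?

3

Pairwise boundary intersections that survive every other constraint:
  (0, 227/9)
  (304/27, 1435/81)
  (0, 25/3)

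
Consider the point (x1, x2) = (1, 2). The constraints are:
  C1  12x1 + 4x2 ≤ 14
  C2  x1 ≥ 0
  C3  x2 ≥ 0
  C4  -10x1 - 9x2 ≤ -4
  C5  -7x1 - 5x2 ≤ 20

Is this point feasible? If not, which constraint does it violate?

not feasible — violates C1

Constraint C1: 12x1 + 4x2 = 20, which is not ≤ 14. All other constraints are satisfied.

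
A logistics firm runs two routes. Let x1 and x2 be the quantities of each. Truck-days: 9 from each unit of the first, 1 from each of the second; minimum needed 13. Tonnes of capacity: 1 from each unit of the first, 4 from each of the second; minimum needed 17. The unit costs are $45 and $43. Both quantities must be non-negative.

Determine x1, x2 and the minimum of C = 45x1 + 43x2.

Feasible corners and C = 45x1 + 43x2:
  (0, 13) → C = 559
  (17, 0) → C = 765
  (1, 4) → C = 217
The feasible region is unbounded (it extends along (0, 1), (1, 0)), but C strictly increases along every unbounded feasible direction, so there is no improving ray and the minimum is attained at a vertex.

x1 = 1, x2 = 4, minimum C = 217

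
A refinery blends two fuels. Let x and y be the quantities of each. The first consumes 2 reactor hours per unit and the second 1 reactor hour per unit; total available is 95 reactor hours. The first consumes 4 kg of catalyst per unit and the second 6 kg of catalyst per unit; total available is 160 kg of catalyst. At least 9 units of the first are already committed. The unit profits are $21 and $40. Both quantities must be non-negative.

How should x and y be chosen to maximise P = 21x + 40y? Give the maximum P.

x = 9, y = 62/3, maximum P = 3047/3

Extreme points and P = 21x + 40y:
  (40, 0) → P = 840
  (9, 0) → P = 189
  (9, 62/3) → P = 3047/3

The optimum lies where 4x + 6y = 160 and x = 9.
Solving simultaneously gives x = 9, y = 62/3.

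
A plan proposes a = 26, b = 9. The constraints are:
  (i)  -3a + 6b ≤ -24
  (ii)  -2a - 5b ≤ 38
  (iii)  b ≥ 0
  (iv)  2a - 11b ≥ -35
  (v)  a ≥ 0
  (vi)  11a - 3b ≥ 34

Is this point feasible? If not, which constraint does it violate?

not feasible — violates (iv)

Constraint (iv): 2a - 11b = -47, which is not ≥ -35. All other constraints are satisfied.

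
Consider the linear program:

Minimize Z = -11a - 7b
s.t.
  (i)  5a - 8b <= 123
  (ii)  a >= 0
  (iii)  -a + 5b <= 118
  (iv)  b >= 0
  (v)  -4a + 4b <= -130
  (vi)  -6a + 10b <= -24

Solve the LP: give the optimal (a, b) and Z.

a = 1559/17, b = 713/17, minimum Z = -22140/17

Feasible corners and Z = -11a - 7b:
  (1559/17, 713/17) → Z = -22140/17
  (137/3, 79/6) → Z = -1189/2
  (561/8, 301/8) → Z = -4139/4

The optimum lies where 5a - 8b = 123 and -a + 5b = 118.
Solving simultaneously gives a = 1559/17, b = 713/17.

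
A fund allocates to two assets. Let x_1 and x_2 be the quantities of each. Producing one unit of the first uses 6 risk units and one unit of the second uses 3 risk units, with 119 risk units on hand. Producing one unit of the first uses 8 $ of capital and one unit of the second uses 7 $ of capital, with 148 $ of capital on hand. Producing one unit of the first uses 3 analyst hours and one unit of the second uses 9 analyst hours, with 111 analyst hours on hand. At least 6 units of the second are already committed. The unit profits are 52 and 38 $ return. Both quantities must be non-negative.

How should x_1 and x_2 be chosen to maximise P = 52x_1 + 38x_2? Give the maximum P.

x_1 = 53/4, x_2 = 6, maximum P = 917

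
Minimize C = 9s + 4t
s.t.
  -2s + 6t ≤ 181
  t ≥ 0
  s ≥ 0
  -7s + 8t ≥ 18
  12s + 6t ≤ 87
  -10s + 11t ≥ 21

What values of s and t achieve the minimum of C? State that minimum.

Vertices and C = 9s + 4t:
  (0, 9/4) → C = 9
  (0, 29/2) → C = 58
  (98/23, 275/46) → C = 1432/23

s = 0, t = 9/4, minimum C = 9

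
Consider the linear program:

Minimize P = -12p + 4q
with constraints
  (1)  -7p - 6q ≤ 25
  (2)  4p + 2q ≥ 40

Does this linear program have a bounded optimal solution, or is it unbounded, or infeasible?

From the feasible point (29, -38), moving in the direction (6, -7) keeps every constraint satisfied while P decreases without bound.

unbounded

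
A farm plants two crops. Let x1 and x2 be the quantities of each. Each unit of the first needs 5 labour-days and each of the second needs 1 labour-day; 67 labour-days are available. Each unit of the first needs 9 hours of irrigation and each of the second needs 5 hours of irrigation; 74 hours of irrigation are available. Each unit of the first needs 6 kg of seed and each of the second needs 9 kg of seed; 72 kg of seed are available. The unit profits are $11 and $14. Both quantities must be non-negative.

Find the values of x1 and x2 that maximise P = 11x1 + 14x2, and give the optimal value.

x1 = 6, x2 = 4, maximum P = 122

Corner points and P = 11x1 + 14x2:
  (0, 0) → P = 0
  (0, 8) → P = 112
  (74/9, 0) → P = 814/9
  (6, 4) → P = 122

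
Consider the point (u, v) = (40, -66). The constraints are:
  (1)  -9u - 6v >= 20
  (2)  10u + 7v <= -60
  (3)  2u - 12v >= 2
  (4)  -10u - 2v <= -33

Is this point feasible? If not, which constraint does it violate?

(1): 36 ≥ 20 ✓
(2): -62 ≤ -60 ✓
(3): 872 ≥ 2 ✓
(4): -268 ≤ -33 ✓

feasible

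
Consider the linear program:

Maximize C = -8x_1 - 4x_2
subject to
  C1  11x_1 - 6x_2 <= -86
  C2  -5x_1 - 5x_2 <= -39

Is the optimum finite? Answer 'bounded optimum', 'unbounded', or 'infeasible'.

unbounded

From the feasible point (-196/85, 859/85), moving in the direction (-5, 5) keeps every constraint satisfied while C increases without bound.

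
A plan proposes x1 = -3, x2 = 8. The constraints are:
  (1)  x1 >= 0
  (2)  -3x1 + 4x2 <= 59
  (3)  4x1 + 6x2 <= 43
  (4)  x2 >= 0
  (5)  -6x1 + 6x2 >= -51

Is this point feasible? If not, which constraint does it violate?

Constraint (1): x1 = -3, which is not ≥ 0. All other constraints are satisfied.

not feasible — violates (1)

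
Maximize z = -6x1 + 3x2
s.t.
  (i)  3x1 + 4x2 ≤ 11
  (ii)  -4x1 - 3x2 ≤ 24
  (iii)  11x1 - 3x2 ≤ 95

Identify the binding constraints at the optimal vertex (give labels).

(i) and (ii)

Feasible corners and z = -6x1 + 3x2:
  (-129/7, 116/7) → z = 1122/7
  (413/53, -164/53) → z = -2970/53
  (71/15, -644/45) → z = -214/3

The maximum is at (-129/7, 116/7). Substituting into each constraint, equality holds for (i) and (ii); the remaining constraints have slack.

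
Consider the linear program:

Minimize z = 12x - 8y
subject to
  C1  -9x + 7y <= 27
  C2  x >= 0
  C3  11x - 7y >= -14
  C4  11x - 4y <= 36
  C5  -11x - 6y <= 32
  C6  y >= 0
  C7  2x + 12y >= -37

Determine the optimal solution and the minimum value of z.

Corner points and z = 12x - 8y:
  (13/2, 171/14) → z = -138/7
  (360/41, 621/41) → z = -648/41
  (0, 2) → z = -16
  (0, 0) → z = 0
  (36/11, 0) → z = 432/11

The binding constraints are -9x + 7y = 27 and 11x - 7y = -14.
Solving simultaneously gives x = 13/2, y = 171/14.

x = 13/2, y = 171/14, minimum z = -138/7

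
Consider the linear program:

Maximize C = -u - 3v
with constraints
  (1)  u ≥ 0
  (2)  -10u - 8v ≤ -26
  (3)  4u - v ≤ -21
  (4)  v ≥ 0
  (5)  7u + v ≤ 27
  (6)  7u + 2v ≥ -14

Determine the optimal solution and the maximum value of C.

u = 0, v = 21, maximum C = -63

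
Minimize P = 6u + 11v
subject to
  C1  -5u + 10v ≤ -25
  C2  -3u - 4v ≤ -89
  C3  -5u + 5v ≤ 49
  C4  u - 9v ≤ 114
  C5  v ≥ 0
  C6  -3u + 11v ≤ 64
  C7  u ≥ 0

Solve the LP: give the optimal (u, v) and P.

Vertices and P = 6u + 11v:
  (99/5, 37/5) → P = 1001/5
  (183/5, 79/5) → P = 1967/5
  (89/3, 0) → P = 178
  (114, 0) → P = 684
The feasible region is unbounded (it extends along (11, 3), (9, 1)), but P strictly increases along every unbounded feasible direction, so there is no improving ray and the minimum is attained at a vertex.

u = 89/3, v = 0, minimum P = 178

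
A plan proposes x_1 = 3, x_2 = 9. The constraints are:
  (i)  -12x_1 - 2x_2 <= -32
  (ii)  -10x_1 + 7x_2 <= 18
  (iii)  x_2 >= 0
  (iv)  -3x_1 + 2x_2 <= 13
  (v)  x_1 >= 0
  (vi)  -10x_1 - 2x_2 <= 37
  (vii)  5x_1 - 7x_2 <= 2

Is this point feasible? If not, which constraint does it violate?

not feasible — violates (ii)

Constraint (ii): -10x_1 + 7x_2 = 33, which is not ≤ 18. All other constraints are satisfied.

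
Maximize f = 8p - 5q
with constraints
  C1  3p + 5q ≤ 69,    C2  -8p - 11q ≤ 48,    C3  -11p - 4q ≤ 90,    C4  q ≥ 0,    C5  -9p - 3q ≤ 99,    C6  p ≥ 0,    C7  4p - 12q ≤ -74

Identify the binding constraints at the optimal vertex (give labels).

Extreme points and f = 8p - 5q:
  (0, 69/5) → f = -69
  (229/28, 249/28) → f = 587/28
  (0, 37/6) → f = -185/6

The maximum is at (229/28, 249/28). Substituting into each constraint, equality holds for C1 and C7; the remaining constraints have slack.

C1 and C7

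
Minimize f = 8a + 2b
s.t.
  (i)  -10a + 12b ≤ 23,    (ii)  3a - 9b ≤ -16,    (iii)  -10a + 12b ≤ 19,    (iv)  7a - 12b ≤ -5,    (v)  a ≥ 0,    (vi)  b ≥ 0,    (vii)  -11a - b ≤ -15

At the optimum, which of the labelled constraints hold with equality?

Corner points and f = 8a + 2b:
  (49/9, 97/27) → f = 1370/27
  (7/6, 13/6) → f = 41/3
  (161/142, 359/142) → f = 1003/71
The feasible region is unbounded (it extends along (12, 7), (6, 5)), but f strictly increases along every unbounded feasible direction, so there is no improving ray and the minimum is attained at a vertex.

The minimum is at (7/6, 13/6). Substituting into each constraint, equality holds for (ii) and (vii); the remaining constraints have slack.

(ii) and (vii)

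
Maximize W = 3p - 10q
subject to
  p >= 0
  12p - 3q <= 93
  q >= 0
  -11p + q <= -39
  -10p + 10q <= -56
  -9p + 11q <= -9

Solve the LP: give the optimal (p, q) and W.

The binding constraints are 12p - 3q = 93 and q = 0.
Solving simultaneously gives p = 31/4, q = 0.

p = 31/4, q = 0, maximum W = 93/4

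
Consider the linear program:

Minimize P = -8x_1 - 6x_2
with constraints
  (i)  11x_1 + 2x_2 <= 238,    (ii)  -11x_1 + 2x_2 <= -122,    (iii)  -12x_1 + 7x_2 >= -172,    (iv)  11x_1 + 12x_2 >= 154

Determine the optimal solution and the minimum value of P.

x_1 = 180/11, x_2 = 29, minimum P = -3354/11

The binding constraints are 11x_1 + 2x_2 = 238 and -11x_1 + 2x_2 = -122.
Solving simultaneously gives x_1 = 180/11, x_2 = 29.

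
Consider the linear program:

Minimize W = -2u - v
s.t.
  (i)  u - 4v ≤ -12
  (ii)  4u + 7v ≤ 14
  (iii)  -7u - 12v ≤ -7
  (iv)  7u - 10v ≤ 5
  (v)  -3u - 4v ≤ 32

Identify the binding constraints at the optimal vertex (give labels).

(i) and (ii)

Extreme points and W = -2u - v:
  (-28/23, 62/23) → W = -6/23
  (-29/10, 91/40) → W = 141/40
  (-56, 34) → W = 78
  (-103/2, 245/8) → W = 579/8

The minimum is at (-28/23, 62/23). Substituting into each constraint, equality holds for (i) and (ii); the remaining constraints have slack.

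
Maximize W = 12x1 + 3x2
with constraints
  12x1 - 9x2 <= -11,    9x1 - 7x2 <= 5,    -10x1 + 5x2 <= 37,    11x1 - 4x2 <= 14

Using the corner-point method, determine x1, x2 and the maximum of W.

Corner points and W = 12x1 + 3x2:
  (-139/15, -167/15) → W = -723/5
  (10/3, 17/3) → W = 57
  (218/15, 547/15) → W = 1419/5

The binding constraints are -10x1 + 5x2 = 37 and 11x1 - 4x2 = 14.
Solving simultaneously gives x1 = 218/15, x2 = 547/15.

x1 = 218/15, x2 = 547/15, maximum W = 1419/5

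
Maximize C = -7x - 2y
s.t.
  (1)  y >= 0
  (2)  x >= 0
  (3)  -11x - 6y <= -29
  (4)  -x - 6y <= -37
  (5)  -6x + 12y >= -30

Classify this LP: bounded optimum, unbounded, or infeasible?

bounded optimum

Corner points and C = -7x - 2y:
  (0, 37/6) → C = -37/3
  (13, 4) → C = -99
The feasible region has finitely many vertices and no improving ray; the maximum is -37/3 at (0, 37/6).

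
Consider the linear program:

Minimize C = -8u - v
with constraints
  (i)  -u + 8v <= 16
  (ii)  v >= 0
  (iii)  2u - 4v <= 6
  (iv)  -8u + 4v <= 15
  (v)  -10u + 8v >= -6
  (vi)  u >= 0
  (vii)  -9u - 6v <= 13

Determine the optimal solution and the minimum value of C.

Vertices and C = -8u - v:
  (22/9, 83/36) → C = -787/36
  (0, 2) → C = -2
  (3/5, 0) → C = -24/5
  (0, 0) → C = 0

u = 22/9, v = 83/36, minimum C = -787/36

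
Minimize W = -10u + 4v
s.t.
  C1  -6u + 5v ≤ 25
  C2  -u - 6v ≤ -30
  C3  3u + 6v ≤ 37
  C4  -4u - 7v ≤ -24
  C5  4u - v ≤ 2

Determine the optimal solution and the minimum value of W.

u = 42/25, v = 118/25, minimum W = 52/25

Corner points and W = -10u + 4v:
  (0, 5) → W = 20
  (35/51, 99/17) → W = 838/51
  (42/25, 118/25) → W = 52/25
  (49/27, 142/27) → W = 26/9

The optimum lies where -u - 6v = -30 and 4u - v = 2.
Solving simultaneously gives u = 42/25, v = 118/25.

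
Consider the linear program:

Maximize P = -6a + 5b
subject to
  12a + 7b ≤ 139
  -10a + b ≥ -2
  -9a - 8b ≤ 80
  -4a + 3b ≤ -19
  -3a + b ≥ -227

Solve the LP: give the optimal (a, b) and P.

Corner points and P = -6a + 5b:
  (-64/89, -818/89) → P = -3706/89
  (-1/2, -7) → P = -32
  (-88/59, -491/59) → P = -1927/59

At the optimal vertex, -10a + b = -2 and -4a + 3b = -19.
Solving simultaneously gives a = -1/2, b = -7.

a = -1/2, b = -7, maximum P = -32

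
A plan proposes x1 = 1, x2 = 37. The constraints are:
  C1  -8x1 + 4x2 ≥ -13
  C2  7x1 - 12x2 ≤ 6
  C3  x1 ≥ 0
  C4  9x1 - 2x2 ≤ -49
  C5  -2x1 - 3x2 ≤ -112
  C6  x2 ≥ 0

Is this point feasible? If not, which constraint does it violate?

feasible

C1: 140 ≥ -13 ✓
C2: -437 ≤ 6 ✓
C3: 1 ≥ 0 ✓
C4: -65 ≤ -49 ✓
C5: -113 ≤ -112 ✓
C6: 37 ≥ 0 ✓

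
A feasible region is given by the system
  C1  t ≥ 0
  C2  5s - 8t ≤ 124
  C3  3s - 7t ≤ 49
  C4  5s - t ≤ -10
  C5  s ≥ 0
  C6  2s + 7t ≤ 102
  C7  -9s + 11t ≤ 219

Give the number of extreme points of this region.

Pairwise boundary intersections that survive every other constraint:
  (0, 10)
  (32/37, 530/37)
  (0, 102/7)

3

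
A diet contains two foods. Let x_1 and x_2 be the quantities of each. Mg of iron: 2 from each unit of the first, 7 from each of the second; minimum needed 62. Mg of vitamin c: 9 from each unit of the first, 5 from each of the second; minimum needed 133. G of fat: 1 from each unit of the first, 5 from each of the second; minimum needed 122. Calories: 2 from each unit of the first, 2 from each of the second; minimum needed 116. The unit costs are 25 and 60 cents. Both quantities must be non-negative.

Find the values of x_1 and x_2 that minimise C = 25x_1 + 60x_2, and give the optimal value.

x_1 = 42, x_2 = 16, minimum C = 2010

Feasible corners and C = 25x_1 + 60x_2:
  (0, 58) → C = 3480
  (122, 0) → C = 3050
  (42, 16) → C = 2010
The feasible region is unbounded (it extends along (0, 1), (1, 0)), but C strictly increases along every unbounded feasible direction, so there is no improving ray and the minimum is attained at a vertex.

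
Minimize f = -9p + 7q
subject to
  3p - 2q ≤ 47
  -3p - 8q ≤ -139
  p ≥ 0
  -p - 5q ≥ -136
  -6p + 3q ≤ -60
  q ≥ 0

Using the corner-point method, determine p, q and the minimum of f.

p = 109/5, q = 46/5, minimum f = -659/5

Corner points and f = -9p + 7q:
  (109/5, 46/5) → f = -659/5
  (507/17, 361/17) → f = -2036/17
  (299/19, 218/19) → f = -1165/19
  (236/11, 252/11) → f = -360/11

At the optimal vertex, 3p - 2q = 47 and -3p - 8q = -139.
Solving simultaneously gives p = 109/5, q = 46/5.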